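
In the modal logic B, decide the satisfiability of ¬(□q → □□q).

Satisfiable (open branch found)

1. ¬(□q → □□q), u
2. □q, u
3. ¬□□q, u
4. q, u
5. ¬□q, v
6. q, v
7. ¬q, w
Accessibility: uRu, uRv, vRu, vRv, vRw, wRv, wRw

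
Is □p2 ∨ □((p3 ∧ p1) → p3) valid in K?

Tableau for the negation ¬(□p2 ∨ □((p3 ∧ p1) → p3)):
1. ¬(□p2 ∨ □((p3 ∧ p1) → p3)), w0
2. ¬□p2, w0
3. ¬□((p3 ∧ p1) → p3), w0
4. ¬p2, w1
5. ¬((p3 ∧ p1) → p3), w2
6. p3 ∧ p1, w2
7. ¬p3, w2
8. p3, w2
9. p1, w2
Accessibility: w0Rw1, w0Rw2
Branch closes: p3 and ¬p3 both at w2.
All branches of the negation close; one closing branch shown above.

Yes, valid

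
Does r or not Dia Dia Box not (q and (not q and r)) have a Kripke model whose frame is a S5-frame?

1. r or not Dia Dia Box not (q and (not q and r)), u
2. r, u   [or-rule on 1 (branches; this branch)]
Accessibility: uRu

Satisfiable (open branch found)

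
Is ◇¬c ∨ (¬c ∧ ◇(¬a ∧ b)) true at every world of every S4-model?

Tableau for the negation ¬(◇¬c ∨ (¬c ∧ ◇(¬a ∧ b))):
1. ¬(◇¬c ∨ (¬c ∧ ◇(¬a ∧ b))), w0
2. ¬◇¬c, w0   [¬∨-rule on 1]
3. ¬(¬c ∧ ◇(¬a ∧ b)), w0   [¬∨-rule on 1]
4. c, w0   [¬◇-rule on 2 via w0Rw0]
5. ¬◇(¬a ∧ b), w0   [¬∧-rule on 3 (branches; this branch)]
6. ¬(¬a ∧ b), w0   [¬◇-rule on 5 via w0Rw0]
7. ¬b, w0   [¬∧-rule on 6 (branches; this branch)]
Accessibility: w0Rw0
The negation has an open branch (countermodel exists).

Not valid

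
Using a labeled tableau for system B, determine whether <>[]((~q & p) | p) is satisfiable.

Yes, satisfiable

1. <>[]((~q & p) | p), w0
2. []((~q & p) | p), w1
3. (~q & p) | p, w0
4. (~q & p) | p, w1
5. p, w0
6. p, w1
Accessibility: w0Rw0, w0Rw1, w1Rw0, w1Rw1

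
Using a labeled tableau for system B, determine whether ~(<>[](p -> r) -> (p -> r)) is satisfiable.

1. ~(<>[](p -> r) -> (p -> r)), w0
2. <>[](p -> r), w0
3. ~(p -> r), w0
4. p, w0
5. ~r, w0
6. [](p -> r), w1
7. p -> r, w0
8. p -> r, w1
9. r, w0
Accessibility: w0Rw0, w0Rw1, w1Rw0, w1Rw1
Branch closes: r and ~r both at w0.
(One branch shown.) All branches close.

Unsatisfiable (every branch closes)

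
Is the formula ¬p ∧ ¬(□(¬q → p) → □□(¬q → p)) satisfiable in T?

1. ¬p ∧ ¬(□(¬q → p) → □□(¬q → p)), 0
2. ¬p, 0
3. ¬(□(¬q → p) → □□(¬q → p)), 0
4. □(¬q → p), 0
5. ¬□□(¬q → p), 0
6. ¬q → p, 0
7. q, 0
8. ¬□(¬q → p), 1
9. ¬q → p, 1
10. p, 1
11. ¬(¬q → p), 2
12. ¬q, 2
13. ¬p, 2
Accessibility: 0R0, 0R1, 1R1, 1R2, 2R2

Satisfiable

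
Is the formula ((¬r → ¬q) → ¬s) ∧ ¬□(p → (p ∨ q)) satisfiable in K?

Unsatisfiable

1. ((¬r → ¬q) → ¬s) ∧ ¬□(p → (p ∨ q)), w0
2. (¬r → ¬q) → ¬s, w0
3. ¬□(p → (p ∨ q)), w0
4. ¬(¬r → ¬q), w0
5. ¬r, w0
6. q, w0
7. ¬(p → (p ∨ q)), w1
8. p, w1
9. ¬(p ∨ q), w1
10. ¬p, w1
11. ¬q, w1
Accessibility: w0Rw1
Branch closes: p and ¬p both at w1.
Every branch closes; the branch above is one of them.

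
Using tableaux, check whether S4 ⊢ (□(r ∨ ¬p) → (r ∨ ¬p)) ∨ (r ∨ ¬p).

Tableau for the negation ¬((□(r ∨ ¬p) → (r ∨ ¬p)) ∨ (r ∨ ¬p)):
1. ¬((□(r ∨ ¬p) → (r ∨ ¬p)) ∨ (r ∨ ¬p)), w0
2. ¬(□(r ∨ ¬p) → (r ∨ ¬p)), w0
3. ¬(r ∨ ¬p), w0
4. □(r ∨ ¬p), w0
5. ¬r, w0
6. p, w0
7. r ∨ ¬p, w0
8. ¬p, w0
Accessibility: w0Rw0
Branch closes: p and ¬p both at w0.
All branches of the negation close; one closing branch shown above.

Valid in S4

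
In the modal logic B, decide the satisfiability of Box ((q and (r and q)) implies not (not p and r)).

1. Box ((q and (r and q)) implies not (not p and r)), 0
2. (q and (r and q)) implies not (not p and r), 0
3. not (not p and r), 0
4. not r, 0
Accessibility: 0R0

Satisfiable (open branch found)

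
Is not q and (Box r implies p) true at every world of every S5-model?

Tableau for the negation not (not q and (Box r implies p)):
1. not (not q and (Box r implies p)), w0
2. not (Box r implies p), w0
3. Box r, w0
4. not p, w0
5. r, w0
Accessibility: w0Rw0
The negation has an open branch (countermodel exists).

Invalid (countermodel exists)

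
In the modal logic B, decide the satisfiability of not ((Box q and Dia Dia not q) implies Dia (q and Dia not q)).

No, unsatisfiable

1. not ((Box q and Dia Dia not q) implies Dia (q and Dia not q)), 0
2. Box q and Dia Dia not q, 0
3. not Dia (q and Dia not q), 0
4. Box q, 0
5. Dia Dia not q, 0
6. not (q and Dia not q), 0
7. q, 0
8. not Dia not q, 0
9. Dia not q, 1
10. not (q and Dia not q), 1
11. q, 1
12. not Dia not q, 1
13. not q, 2
14. q, 2
Accessibility: 0R0, 0R1, 1R0, 1R1, 1R2, 2R1, 2R2
Branch closes: q and not q both at 2.
(One branch shown.) All branches close.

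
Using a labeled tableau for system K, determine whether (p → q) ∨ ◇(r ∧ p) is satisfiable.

Satisfiable (open branch found)

1. (p → q) ∨ ◇(r ∧ p), u
2. ◇(r ∧ p), u
3. r ∧ p, v
4. r, v
5. p, v
Accessibility: uRv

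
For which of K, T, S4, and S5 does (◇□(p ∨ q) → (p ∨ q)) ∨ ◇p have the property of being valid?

S5-tableau for the negation ¬((◇□(p ∨ q) → (p ∨ q)) ∨ ◇p):
1. ¬((◇□(p ∨ q) → (p ∨ q)) ∨ ◇p), u
2. ¬(◇□(p ∨ q) → (p ∨ q)), u
3. ¬◇p, u
4. ◇□(p ∨ q), u
5. ¬(p ∨ q), u
6. ¬p, u
7. ¬q, u
8. □(p ∨ q), v
9. ¬p, v
10. p ∨ q, u
11. p ∨ q, v
12. q, u
Accessibility: uRu, uRv, vRu, vRv
Branch closes: q and ¬q both at u.
Every branch closes (one shown): valid in S5.
S4-tableau for the negation ¬((◇□(p ∨ q) → (p ∨ q)) ∨ ◇p):
1. ¬((◇□(p ∨ q) → (p ∨ q)) ∨ ◇p), u
2. ¬(◇□(p ∨ q) → (p ∨ q)), u
3. ¬◇p, u
4. ◇□(p ∨ q), u
5. ¬(p ∨ q), u
6. ¬p, u
7. ¬q, u
8. □(p ∨ q), v
9. ¬p, v
10. p ∨ q, v
11. q, v
Accessibility: uRu, uRv, vRv
Complete open branch: countermodel on an S4-frame, so not valid in S4, nor in K, T (the same frame is also a K-frame and a T-frame).

S5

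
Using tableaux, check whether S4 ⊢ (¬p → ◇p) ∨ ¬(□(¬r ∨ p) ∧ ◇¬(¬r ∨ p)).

Valid

Tableau for the negation ¬((¬p → ◇p) ∨ ¬(□(¬r ∨ p) ∧ ◇¬(¬r ∨ p))):
1. ¬((¬p → ◇p) ∨ ¬(□(¬r ∨ p) ∧ ◇¬(¬r ∨ p))), u
2. ¬(¬p → ◇p), u   [¬∨-rule on 1]
3. □(¬r ∨ p) ∧ ◇¬(¬r ∨ p), u   [¬∨-rule on 1]
4. ¬p, u   [¬→-rule on 2]
5. ¬◇p, u   [¬→-rule on 2]
6. □(¬r ∨ p), u   [∧-rule on 3]
7. ◇¬(¬r ∨ p), u   [∧-rule on 3]
8. ¬r ∨ p, u   [□-rule on 6 via uRu]
9. ¬r, u   [∨-rule on 8 (branches; this branch)]
10. ¬(¬r ∨ p), v   [◇-rule on 7: fresh world v, uRv]
11. r, v   [¬∨-rule on 10]
12. ¬p, v   [¬∨-rule on 10]
13. ¬r ∨ p, v   [□-rule on 6 via uRv]
14. p, v   [∨-rule on 13 (branches; this branch)]
Accessibility: uRu, uRv, vRv
Branch closes: p and ¬p both at v.
All branches of the negation close; one closing branch shown above.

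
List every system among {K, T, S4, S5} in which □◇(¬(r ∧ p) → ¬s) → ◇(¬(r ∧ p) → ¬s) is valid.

T-tableau for the negation ¬(□◇(¬(r ∧ p) → ¬s) → ◇(¬(r ∧ p) → ¬s)):
1. ¬(□◇(¬(r ∧ p) → ¬s) → ◇(¬(r ∧ p) → ¬s)), w0
2. □◇(¬(r ∧ p) → ¬s), w0   [¬→-rule on 1]
3. ¬◇(¬(r ∧ p) → ¬s), w0   [¬→-rule on 1]
4. ◇(¬(r ∧ p) → ¬s), w0   [□-rule on 2 via w0Rw0]
5. ¬(¬(r ∧ p) → ¬s), w0   [¬◇-rule on 3 via w0Rw0]
6. ¬(r ∧ p), w0   [¬→-rule on 5]
7. s, w0   [¬→-rule on 5]
8. ¬p, w0   [¬∧-rule on 6 (branches; this branch)]
9. ¬(r ∧ p) → ¬s, w1   [◇-rule on 4: fresh world w1, w0Rw1]
10. ◇(¬(r ∧ p) → ¬s), w1   [□-rule on 2 via w0Rw1]
11. ¬(¬(r ∧ p) → ¬s), w1   [¬◇-rule on 3 via w0Rw1]
12. ¬(r ∧ p), w1   [¬→-rule on 11]
13. s, w1   [¬→-rule on 11]
14. r ∧ p, w1   [→-rule on 9 (branches; this branch)]
15. r, w1   [∧-rule on 14]
16. p, w1   [∧-rule on 14]
17. ¬p, w1   [¬∧-rule on 12 (branches; this branch)]
Accessibility: w0Rw0, w0Rw1, w1Rw1
Branch closes: p and ¬p both at w1.
Every branch closes (one shown): valid in T, hence also in S4, S5 (every theorem of T is a theorem of S4 and S5).
K-tableau for the negation ¬(□◇(¬(r ∧ p) → ¬s) → ◇(¬(r ∧ p) → ¬s)):
1. ¬(□◇(¬(r ∧ p) → ¬s) → ◇(¬(r ∧ p) → ¬s)), w0
2. □◇(¬(r ∧ p) → ¬s), w0   [¬→-rule on 1]
3. ¬◇(¬(r ∧ p) → ¬s), w0   [¬→-rule on 1]
Complete open branch: countermodel on a K-frame, so not valid in K.

T, S4, S5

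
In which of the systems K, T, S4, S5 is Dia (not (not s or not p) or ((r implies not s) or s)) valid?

K-tableau for the negation not Dia (not (not s or not p) or ((r implies not s) or s)):
1. not Dia (not (not s or not p) or ((r implies not s) or s)), w0
Complete open branch: countermodel on a K-frame, so not valid in K.
T-tableau for the negation not Dia (not (not s or not p) or ((r implies not s) or s)):
1. not Dia (not (not s or not p) or ((r implies not s) or s)), w0
2. not (not (not s or not p) or ((r implies not s) or s)), w0
3. not s or not p, w0
4. not ((r implies not s) or s), w0
5. not (r implies not s), w0
6. not s, w0
7. r, w0
8. s, w0
Accessibility: w0Rw0
Branch closes: s and not s both at w0.
Every branch closes (one shown): valid in T, hence also in S4, S5 (every theorem of T is a theorem of S4 and S5).

T, S4, S5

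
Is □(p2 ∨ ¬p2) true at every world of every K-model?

Valid

Tableau for the negation ¬□(p2 ∨ ¬p2):
1. ¬□(p2 ∨ ¬p2), 0
2. ¬(p2 ∨ ¬p2), 1
3. ¬p2, 1
4. p2, 1
Accessibility: 0R1
Branch closes: p2 and ¬p2 both at 1.
Every branch of the negation's tableau closes; the branch above is one of them.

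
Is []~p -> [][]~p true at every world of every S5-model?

Yes, valid

Tableau for the negation ~([]~p -> [][]~p):
1. ~([]~p -> [][]~p), u
2. []~p, u
3. ~[][]~p, u
4. ~p, u
5. ~[]~p, v
6. ~p, v
7. p, w
8. ~p, w
Accessibility: uRu, uRv, uRw, vRu, vRv, vRw, wRu, wRv, wRw
Branch closes: p and ~p both at w.
All branches of the negation close; one closing branch shown above.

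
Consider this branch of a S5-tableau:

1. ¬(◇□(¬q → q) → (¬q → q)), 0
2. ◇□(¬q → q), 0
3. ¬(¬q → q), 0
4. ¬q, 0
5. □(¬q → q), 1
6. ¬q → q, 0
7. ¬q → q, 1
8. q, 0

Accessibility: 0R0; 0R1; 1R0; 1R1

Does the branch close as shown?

Both q and ¬q appear at 0.

Closed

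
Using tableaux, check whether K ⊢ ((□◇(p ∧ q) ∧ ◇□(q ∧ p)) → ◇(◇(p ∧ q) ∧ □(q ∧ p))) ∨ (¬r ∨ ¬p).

Tableau for the negation ¬(((□◇(p ∧ q) ∧ ◇□(q ∧ p)) → ◇(◇(p ∧ q) ∧ □(q ∧ p))) ∨ (¬r ∨ ¬p)):
1. ¬(((□◇(p ∧ q) ∧ ◇□(q ∧ p)) → ◇(◇(p ∧ q) ∧ □(q ∧ p))) ∨ (¬r ∨ ¬p)), u
2. ¬((□◇(p ∧ q) ∧ ◇□(q ∧ p)) → ◇(◇(p ∧ q) ∧ □(q ∧ p))), u
3. ¬(¬r ∨ ¬p), u
4. □◇(p ∧ q) ∧ ◇□(q ∧ p), u
5. ¬◇(◇(p ∧ q) ∧ □(q ∧ p)), u
6. r, u
7. p, u
8. □◇(p ∧ q), u
9. ◇□(q ∧ p), u
10. □(q ∧ p), v
11. ¬(◇(p ∧ q) ∧ □(q ∧ p)), v
12. ◇(p ∧ q), v
13. ¬□(q ∧ p), v
14. p ∧ q, w
15. p, w
16. q, w
17. q ∧ p, w
18. ¬(q ∧ p), x
19. q ∧ p, x
20. q, x
21. p, x
22. ¬p, x
Accessibility: uRv, vRw, vRx
Branch closes: p and ¬p both at x.
All branches of the negation close; one closing branch shown above.

Valid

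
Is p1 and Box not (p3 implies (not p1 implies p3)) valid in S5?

Tableau for the negation not (p1 and Box not (p3 implies (not p1 implies p3))):
1. not (p1 and Box not (p3 implies (not p1 implies p3))), w0
2. not Box not (p3 implies (not p1 implies p3)), w0   [neg-and-rule on 1 (branches; this branch)]
3. p3 implies (not p1 implies p3), w1   [neg-Box-rule on 2: fresh world w1, w0Rw1]
4. not p1 implies p3, w1   [implies-rule on 3 (branches; this branch)]
5. p3, w1   [implies-rule on 4 (branches; this branch)]
Accessibility: w0Rw0, w0Rw1, w1Rw0, w1Rw1
The negation has an open branch (countermodel exists).

No, not valid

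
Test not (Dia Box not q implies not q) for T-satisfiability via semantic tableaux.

Yes, satisfiable

1. not (Dia Box not q implies not q), u
2. Dia Box not q, u
3. q, u
4. Box not q, v
5. not q, v
Accessibility: uRu, uRv, vRv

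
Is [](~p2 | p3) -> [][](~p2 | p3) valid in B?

Tableau for the negation ~([](~p2 | p3) -> [][](~p2 | p3)):
1. ~([](~p2 | p3) -> [][](~p2 | p3)), u
2. [](~p2 | p3), u   [~->-rule on 1]
3. ~[][](~p2 | p3), u   [~->-rule on 1]
4. ~p2 | p3, u   [[]-rule on 2 via uRu]
5. p3, u   [|-rule on 4 (branches; this branch)]
6. ~[](~p2 | p3), v   [~[]-rule on 3: fresh world v, uRv]
7. ~p2 | p3, v   [[]-rule on 2 via uRv]
8. p3, v   [|-rule on 7 (branches; this branch)]
9. ~(~p2 | p3), w   [~[]-rule on 6: fresh world w, vRw]
10. p2, w   [~|-rule on 9]
11. ~p3, w   [~|-rule on 9]
Accessibility: uRu, uRv, vRu, vRv, vRw, wRv, wRw
The negation has an open branch (countermodel exists).

Not valid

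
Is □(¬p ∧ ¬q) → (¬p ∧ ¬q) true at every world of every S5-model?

Valid

Tableau for the negation ¬(□(¬p ∧ ¬q) → (¬p ∧ ¬q)):
1. ¬(□(¬p ∧ ¬q) → (¬p ∧ ¬q)), u
2. □(¬p ∧ ¬q), u   [¬→-rule on 1]
3. ¬(¬p ∧ ¬q), u   [¬→-rule on 1]
4. ¬p ∧ ¬q, u   [□-rule on 2 via uRu]
5. ¬p, u   [∧-rule on 4]
6. ¬q, u   [∧-rule on 4]
7. q, u   [¬∧-rule on 3 (branches; this branch)]
Accessibility: uRu
Branch closes: q and ¬q both at u.
Every branch of the negation's tableau closes; the branch above is one of them.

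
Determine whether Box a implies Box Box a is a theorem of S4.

Valid

Tableau for the negation not (Box a implies Box Box a):
1. not (Box a implies Box Box a), 0
2. Box a, 0   [neg-implies-rule on 1]
3. not Box Box a, 0   [neg-implies-rule on 1]
4. a, 0   [Box-rule on 2 via 0R0]
5. not Box a, 1   [neg-Box-rule on 3: fresh world 1, 0R1]
6. a, 1   [Box-rule on 2 via 0R1]
7. not a, 2   [neg-Box-rule on 5: fresh world 2, 1R2]
8. a, 2   [Box-rule on 2 via 0R2]
Accessibility: 0R0, 0R1, 0R2, 1R1, 1R2, 2R2
Branch closes: a and not a both at 2.
All branches of the negation close; one closing branch shown above.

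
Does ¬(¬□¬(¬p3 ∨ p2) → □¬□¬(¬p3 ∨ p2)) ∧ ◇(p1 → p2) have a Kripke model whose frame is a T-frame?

Satisfiable

1. ¬(¬□¬(¬p3 ∨ p2) → □¬□¬(¬p3 ∨ p2)) ∧ ◇(p1 → p2), u
2. ¬(¬□¬(¬p3 ∨ p2) → □¬□¬(¬p3 ∨ p2)), u
3. ◇(p1 → p2), u
4. ¬□¬(¬p3 ∨ p2), u
5. ¬□¬□¬(¬p3 ∨ p2), u
6. p1 → p2, v
7. p2, v
8. ¬p3 ∨ p2, w
9. p2, w
10. □¬(¬p3 ∨ p2), x
11. ¬(¬p3 ∨ p2), x
12. p3, x
13. ¬p2, x
Accessibility: uRu, uRv, uRw, uRx, vRv, wRw, xRx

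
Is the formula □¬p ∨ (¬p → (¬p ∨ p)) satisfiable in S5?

1. □¬p ∨ (¬p → (¬p ∨ p)), 0
2. ¬p → (¬p ∨ p), 0
3. ¬p ∨ p, 0
4. p, 0
Accessibility: 0R0

Yes, satisfiable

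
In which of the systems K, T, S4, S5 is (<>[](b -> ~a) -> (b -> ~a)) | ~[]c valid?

S5-tableau for the negation ~((<>[](b -> ~a) -> (b -> ~a)) | ~[]c):
1. ~((<>[](b -> ~a) -> (b -> ~a)) | ~[]c), w0
2. ~(<>[](b -> ~a) -> (b -> ~a)), w0
3. []c, w0
4. <>[](b -> ~a), w0
5. ~(b -> ~a), w0
6. b, w0
7. a, w0
8. c, w0
9. [](b -> ~a), w1
10. c, w1
11. b -> ~a, w0
12. b -> ~a, w1
13. ~a, w0
Accessibility: w0Rw0, w0Rw1, w1Rw0, w1Rw1
Branch closes: a and ~a both at w0.
Every branch closes (one shown): valid in S5.
S4-tableau for the negation ~((<>[](b -> ~a) -> (b -> ~a)) | ~[]c):
1. ~((<>[](b -> ~a) -> (b -> ~a)) | ~[]c), w0
2. ~(<>[](b -> ~a) -> (b -> ~a)), w0
3. []c, w0
4. <>[](b -> ~a), w0
5. ~(b -> ~a), w0
6. b, w0
7. a, w0
8. c, w0
9. [](b -> ~a), w1
10. c, w1
11. b -> ~a, w1
12. ~a, w1
Accessibility: w0Rw0, w0Rw1, w1Rw1
Complete open branch: countermodel on an S4-frame, so not valid in S4, nor in K, T (the same frame is also a K-frame and a T-frame).

S5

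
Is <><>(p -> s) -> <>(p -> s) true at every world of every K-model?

Invalid (countermodel exists)

Tableau for the negation ~(<><>(p -> s) -> <>(p -> s)):
1. ~(<><>(p -> s) -> <>(p -> s)), u
2. <><>(p -> s), u
3. ~<>(p -> s), u
4. <>(p -> s), v
5. ~(p -> s), v
6. p, v
7. ~s, v
8. p -> s, w
9. s, w
Accessibility: uRv, vRw
The negation has an open branch (countermodel exists).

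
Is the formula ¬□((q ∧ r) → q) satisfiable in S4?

No, unsatisfiable

1. ¬□((q ∧ r) → q), u
2. ¬((q ∧ r) → q), v   [¬□-rule on 1: fresh world v, uRv]
3. q ∧ r, v   [¬→-rule on 2]
4. ¬q, v   [¬→-rule on 2]
5. q, v   [∧-rule on 3]
6. r, v   [∧-rule on 3]
Accessibility: uRu, uRv, vRv
Branch closes: q and ¬q both at v.
All branches of the tableau close; one closing branch shown above.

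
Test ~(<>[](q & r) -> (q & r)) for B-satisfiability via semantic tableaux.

Unsatisfiable

1. ~(<>[](q & r) -> (q & r)), w0
2. <>[](q & r), w0
3. ~(q & r), w0
4. ~r, w0
5. [](q & r), w1
6. q & r, w0
7. q, w0
8. r, w0
Accessibility: w0Rw0, w0Rw1, w1Rw0, w1Rw1
Branch closes: r and ~r both at w0.
(One branch shown.) All branches close.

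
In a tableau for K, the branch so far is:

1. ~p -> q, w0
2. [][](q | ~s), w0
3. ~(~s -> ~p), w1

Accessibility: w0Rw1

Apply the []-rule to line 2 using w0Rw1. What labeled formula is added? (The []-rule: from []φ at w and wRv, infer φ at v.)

[](q | ~s), w1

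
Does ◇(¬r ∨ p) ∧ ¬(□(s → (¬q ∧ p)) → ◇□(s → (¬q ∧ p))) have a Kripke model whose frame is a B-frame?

No, unsatisfiable

1. ◇(¬r ∨ p) ∧ ¬(□(s → (¬q ∧ p)) → ◇□(s → (¬q ∧ p))), 0
2. ◇(¬r ∨ p), 0   [∧-rule on 1]
3. ¬(□(s → (¬q ∧ p)) → ◇□(s → (¬q ∧ p))), 0   [∧-rule on 1]
4. □(s → (¬q ∧ p)), 0   [¬→-rule on 3]
5. ¬◇□(s → (¬q ∧ p)), 0   [¬→-rule on 3]
6. s → (¬q ∧ p), 0   [□-rule on 4 via 0R0]
7. ¬□(s → (¬q ∧ p)), 0   [¬◇-rule on 5 via 0R0]
8. ¬q ∧ p, 0   [→-rule on 6 (branches; this branch)]
9. ¬q, 0   [∧-rule on 8]
10. p, 0   [∧-rule on 8]
11. ¬r ∨ p, 1   [◇-rule on 2: fresh world 1, 0R1]
12. s → (¬q ∧ p), 1   [□-rule on 4 via 0R1]
13. ¬□(s → (¬q ∧ p)), 1   [¬◇-rule on 5 via 0R1]
14. p, 1   [∨-rule on 11 (branches; this branch)]
15. ¬q ∧ p, 1   [→-rule on 12 (branches; this branch)]
16. ¬q, 1   [∧-rule on 15]
17. ¬(s → (¬q ∧ p)), 2   [¬□-rule on 7: fresh world 2, 0R2]
18. s, 2   [¬→-rule on 17]
19. ¬(¬q ∧ p), 2   [¬→-rule on 17]
20. s → (¬q ∧ p), 2   [□-rule on 4 via 0R2]
21. ¬□(s → (¬q ∧ p)), 2   [¬◇-rule on 5 via 0R2]
22. ¬p, 2   [¬∧-rule on 19 (branches; this branch)]
23. ¬q ∧ p, 2   [→-rule on 20 (branches; this branch)]
24. ¬q, 2   [∧-rule on 23]
25. p, 2   [∧-rule on 23]
Accessibility: 0R0, 0R1, 0R2, 1R0, 1R1, 2R0, 2R2
Branch closes: p and ¬p both at 2.
All branches of the tableau close; one closing branch shown above.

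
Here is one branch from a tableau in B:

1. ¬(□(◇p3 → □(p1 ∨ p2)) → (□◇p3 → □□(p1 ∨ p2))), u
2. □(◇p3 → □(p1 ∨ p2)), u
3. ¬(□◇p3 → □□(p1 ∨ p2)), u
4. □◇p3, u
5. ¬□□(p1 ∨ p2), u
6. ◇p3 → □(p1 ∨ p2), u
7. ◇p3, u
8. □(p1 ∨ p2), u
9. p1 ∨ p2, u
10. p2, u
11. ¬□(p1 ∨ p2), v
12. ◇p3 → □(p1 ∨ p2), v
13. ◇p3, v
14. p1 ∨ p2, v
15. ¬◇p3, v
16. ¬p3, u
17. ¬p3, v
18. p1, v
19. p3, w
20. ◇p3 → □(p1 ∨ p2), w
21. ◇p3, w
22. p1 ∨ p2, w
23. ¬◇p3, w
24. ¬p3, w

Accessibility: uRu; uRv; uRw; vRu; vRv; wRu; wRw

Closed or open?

Yes, closed

Both p3 and ¬p3 appear at w.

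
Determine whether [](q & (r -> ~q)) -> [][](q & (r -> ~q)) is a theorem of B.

Tableau for the negation ~([](q & (r -> ~q)) -> [][](q & (r -> ~q))):
1. ~([](q & (r -> ~q)) -> [][](q & (r -> ~q))), w0
2. [](q & (r -> ~q)), w0   [~->-rule on 1]
3. ~[][](q & (r -> ~q)), w0   [~->-rule on 1]
4. q & (r -> ~q), w0   [[]-rule on 2 via w0Rw0]
5. q, w0   [&-rule on 4]
6. r -> ~q, w0   [&-rule on 4]
7. ~r, w0   [->-rule on 6 (branches; this branch)]
8. ~[](q & (r -> ~q)), w1   [~[]-rule on 3: fresh world w1, w0Rw1]
9. q & (r -> ~q), w1   [[]-rule on 2 via w0Rw1]
10. q, w1   [&-rule on 9]
11. r -> ~q, w1   [&-rule on 9]
12. ~r, w1   [->-rule on 11 (branches; this branch)]
13. ~(q & (r -> ~q)), w2   [~[]-rule on 8: fresh world w2, w1Rw2]
14. ~(r -> ~q), w2   [~&-rule on 13 (branches; this branch)]
15. r, w2   [~->-rule on 14]
16. q, w2   [~->-rule on 14]
Accessibility: w0Rw0, w0Rw1, w1Rw0, w1Rw1, w1Rw2, w2Rw1, w2Rw2
The negation has an open branch (countermodel exists).

No, not valid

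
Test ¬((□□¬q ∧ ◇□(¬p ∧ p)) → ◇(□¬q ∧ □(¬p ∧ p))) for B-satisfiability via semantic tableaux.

1. ¬((□□¬q ∧ ◇□(¬p ∧ p)) → ◇(□¬q ∧ □(¬p ∧ p))), w0
2. □□¬q ∧ ◇□(¬p ∧ p), w0
3. ¬◇(□¬q ∧ □(¬p ∧ p)), w0
4. □□¬q, w0
5. ◇□(¬p ∧ p), w0
6. ¬(□¬q ∧ □(¬p ∧ p)), w0
7. □¬q, w0
8. ¬q, w0
9. ¬□(¬p ∧ p), w0
10. □(¬p ∧ p), w1
11. ¬(□¬q ∧ □(¬p ∧ p)), w1
12. □¬q, w1
13. ¬q, w1
14. ¬p ∧ p, w0
15. ¬p, w0
16. p, w0
Accessibility: w0Rw0, w0Rw1, w1Rw0, w1Rw1
Branch closes: p and ¬p both at w0.
Every branch closes; the branch above is one of them.

Unsatisfiable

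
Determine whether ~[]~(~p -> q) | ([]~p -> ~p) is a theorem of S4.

Tableau for the negation ~(~[]~(~p -> q) | ([]~p -> ~p)):
1. ~(~[]~(~p -> q) | ([]~p -> ~p)), u
2. []~(~p -> q), u   [~|-rule on 1]
3. ~([]~p -> ~p), u   [~|-rule on 1]
4. []~p, u   [~->-rule on 3]
5. p, u   [~->-rule on 3]
6. ~(~p -> q), u   [[]-rule on 2 via uRu]
7. ~p, u   [~->-rule on 6]
8. ~q, u   [~->-rule on 6]
Accessibility: uRu
Branch closes: p and ~p both at u.
All branches of the negation close; one closing branch shown above.

Valid in S4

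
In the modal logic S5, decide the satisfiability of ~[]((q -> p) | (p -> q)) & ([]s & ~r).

No, unsatisfiable

1. ~[]((q -> p) | (p -> q)) & ([]s & ~r), 0
2. ~[]((q -> p) | (p -> q)), 0
3. []s & ~r, 0
4. []s, 0
5. ~r, 0
6. s, 0
7. ~((q -> p) | (p -> q)), 1
8. ~(q -> p), 1
9. ~(p -> q), 1
10. q, 1
11. ~p, 1
12. p, 1
13. ~q, 1
Accessibility: 0R0, 0R1, 1R0, 1R1
Branch closes: p and ~p both at 1.
All branches of the tableau close; one closing branch shown above.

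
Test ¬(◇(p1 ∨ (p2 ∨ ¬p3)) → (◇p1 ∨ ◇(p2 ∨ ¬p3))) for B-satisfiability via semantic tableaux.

1. ¬(◇(p1 ∨ (p2 ∨ ¬p3)) → (◇p1 ∨ ◇(p2 ∨ ¬p3))), u
2. ◇(p1 ∨ (p2 ∨ ¬p3)), u
3. ¬(◇p1 ∨ ◇(p2 ∨ ¬p3)), u
4. ¬◇p1, u
5. ¬◇(p2 ∨ ¬p3), u
6. ¬p1, u
7. ¬(p2 ∨ ¬p3), u
8. ¬p2, u
9. p3, u
10. p1 ∨ (p2 ∨ ¬p3), v
11. ¬p1, v
12. ¬(p2 ∨ ¬p3), v
13. ¬p2, v
14. p3, v
15. p2 ∨ ¬p3, v
16. ¬p3, v
Accessibility: uRu, uRv, vRu, vRv
Branch closes: p3 and ¬p3 both at v.
All branches of the tableau close; one closing branch shown above.

Unsatisfiable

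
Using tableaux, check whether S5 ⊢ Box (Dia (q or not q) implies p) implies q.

Not valid

Tableau for the negation not (Box (Dia (q or not q) implies p) implies q):
1. not (Box (Dia (q or not q) implies p) implies q), w0
2. Box (Dia (q or not q) implies p), w0
3. not q, w0
4. Dia (q or not q) implies p, w0
5. p, w0
Accessibility: w0Rw0
The negation has an open branch (countermodel exists).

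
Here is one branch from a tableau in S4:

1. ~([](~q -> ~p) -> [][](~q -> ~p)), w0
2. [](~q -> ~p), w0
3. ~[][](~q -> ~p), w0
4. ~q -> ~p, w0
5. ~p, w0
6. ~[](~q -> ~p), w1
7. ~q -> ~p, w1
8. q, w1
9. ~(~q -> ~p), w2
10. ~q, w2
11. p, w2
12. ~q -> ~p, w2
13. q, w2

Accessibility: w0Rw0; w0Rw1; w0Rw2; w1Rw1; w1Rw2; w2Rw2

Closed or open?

Yes, closed

Both q and ~q appear at w2.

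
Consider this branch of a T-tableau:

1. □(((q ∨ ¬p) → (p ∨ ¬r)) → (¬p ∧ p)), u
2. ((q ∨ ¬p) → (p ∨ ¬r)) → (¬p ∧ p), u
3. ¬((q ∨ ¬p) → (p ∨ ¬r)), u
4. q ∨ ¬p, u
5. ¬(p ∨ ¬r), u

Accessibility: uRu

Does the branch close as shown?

Not closed

No atom appears with both signs at the same world.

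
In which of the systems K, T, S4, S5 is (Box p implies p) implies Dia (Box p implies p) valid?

T, S4, S5

K-tableau for the negation not ((Box p implies p) implies Dia (Box p implies p)):
1. not ((Box p implies p) implies Dia (Box p implies p)), w0
2. Box p implies p, w0   [neg-implies-rule on 1]
3. not Dia (Box p implies p), w0   [neg-implies-rule on 1]
4. p, w0   [implies-rule on 2 (branches; this branch)]
Complete open branch: countermodel on a K-frame, so not valid in K.
T-tableau for the negation not ((Box p implies p) implies Dia (Box p implies p)):
1. not ((Box p implies p) implies Dia (Box p implies p)), w0
2. Box p implies p, w0   [neg-implies-rule on 1]
3. not Dia (Box p implies p), w0   [neg-implies-rule on 1]
4. not (Box p implies p), w0   [neg-Dia-rule on 3 via w0Rw0]
5. Box p, w0   [neg-implies-rule on 4]
6. not p, w0   [neg-implies-rule on 4]
7. p, w0   [Box-rule on 5 via w0Rw0]
Accessibility: w0Rw0
Branch closes: p and not p both at w0.
Every branch closes (one shown): valid in T, hence also in S4, S5 (every theorem of T is a theorem of S4 and S5).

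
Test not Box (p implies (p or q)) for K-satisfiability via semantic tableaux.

1. not Box (p implies (p or q)), w0
2. not (p implies (p or q)), w1
3. p, w1
4. not (p or q), w1
5. not p, w1
6. not q, w1
Accessibility: w0Rw1
Branch closes: p and not p both at w1.
(One branch shown.) All branches close.

Unsatisfiable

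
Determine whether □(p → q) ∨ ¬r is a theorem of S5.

Tableau for the negation ¬(□(p → q) ∨ ¬r):
1. ¬(□(p → q) ∨ ¬r), u
2. ¬□(p → q), u   [¬∨-rule on 1]
3. r, u   [¬∨-rule on 1]
4. ¬(p → q), v   [¬□-rule on 2: fresh world v, uRv]
5. p, v   [¬→-rule on 4]
6. ¬q, v   [¬→-rule on 4]
Accessibility: uRu, uRv, vRu, vRv
The negation has an open branch (countermodel exists).

Invalid (countermodel exists)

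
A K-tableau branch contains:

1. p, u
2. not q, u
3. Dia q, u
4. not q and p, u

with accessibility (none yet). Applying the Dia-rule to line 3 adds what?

a fresh world v with uRv, and q at v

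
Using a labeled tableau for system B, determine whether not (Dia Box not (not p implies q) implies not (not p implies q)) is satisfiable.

1. not (Dia Box not (not p implies q) implies not (not p implies q)), 0
2. Dia Box not (not p implies q), 0   [neg-implies-rule on 1]
3. not p implies q, 0   [neg-implies-rule on 1]
4. q, 0   [implies-rule on 3 (branches; this branch)]
5. Box not (not p implies q), 1   [Dia-rule on 2: fresh world 1, 0R1]
6. not (not p implies q), 0   [Box-rule on 5 via 1R0]
7. not p, 0   [neg-implies-rule on 6]
8. not q, 0   [neg-implies-rule on 6]
Accessibility: 0R0, 0R1, 1R0, 1R1
Branch closes: q and not q both at 0.
(One branch shown.) All branches close.

Unsatisfiable (every branch closes)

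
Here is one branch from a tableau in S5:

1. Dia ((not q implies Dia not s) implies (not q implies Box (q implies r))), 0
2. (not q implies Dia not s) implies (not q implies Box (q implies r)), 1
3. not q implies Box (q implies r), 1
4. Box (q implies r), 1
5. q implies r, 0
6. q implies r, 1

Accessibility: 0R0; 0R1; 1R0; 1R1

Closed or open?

Open

No atom appears with both signs at the same world.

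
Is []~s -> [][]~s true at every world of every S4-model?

Tableau for the negation ~([]~s -> [][]~s):
1. ~([]~s -> [][]~s), u
2. []~s, u
3. ~[][]~s, u
4. ~s, u
5. ~[]~s, v
6. ~s, v
7. s, w
8. ~s, w
Accessibility: uRu, uRv, uRw, vRv, vRw, wRw
Branch closes: s and ~s both at w.
All branches of the negation close; one closing branch shown above.

Yes, valid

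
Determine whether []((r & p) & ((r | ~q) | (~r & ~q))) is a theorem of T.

Tableau for the negation ~[]((r & p) & ((r | ~q) | (~r & ~q))):
1. ~[]((r & p) & ((r | ~q) | (~r & ~q))), 0
2. ~((r & p) & ((r | ~q) | (~r & ~q))), 1
3. ~((r | ~q) | (~r & ~q)), 1
4. ~(r | ~q), 1
5. ~(~r & ~q), 1
6. ~r, 1
7. q, 1
Accessibility: 0R0, 0R1, 1R1
The negation has an open branch (countermodel exists).

Invalid (countermodel exists)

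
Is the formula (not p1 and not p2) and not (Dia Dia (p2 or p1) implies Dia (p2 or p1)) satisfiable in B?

1. (not p1 and not p2) and not (Dia Dia (p2 or p1) implies Dia (p2 or p1)), w0
2. not p1 and not p2, w0
3. not (Dia Dia (p2 or p1) implies Dia (p2 or p1)), w0
4. not p1, w0
5. not p2, w0
6. Dia Dia (p2 or p1), w0
7. not Dia (p2 or p1), w0
8. not (p2 or p1), w0
9. Dia (p2 or p1), w1
10. not (p2 or p1), w1
11. not p2, w1
12. not p1, w1
13. p2 or p1, w2
14. p1, w2
Accessibility: w0Rw0, w0Rw1, w1Rw0, w1Rw1, w1Rw2, w2Rw1, w2Rw2

Satisfiable (open branch found)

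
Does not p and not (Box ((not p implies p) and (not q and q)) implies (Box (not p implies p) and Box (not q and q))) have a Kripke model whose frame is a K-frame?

1. not p and not (Box ((not p implies p) and (not q and q)) implies (Box (not p implies p) and Box (not q and q))), u
2. not p, u   [and-rule on 1]
3. not (Box ((not p implies p) and (not q and q)) implies (Box (not p implies p) and Box (not q and q))), u   [and-rule on 1]
4. Box ((not p implies p) and (not q and q)), u   [neg-implies-rule on 3]
5. not (Box (not p implies p) and Box (not q and q)), u   [neg-implies-rule on 3]
6. not Box (not p implies p), u   [neg-and-rule on 5 (branches; this branch)]
7. not (not p implies p), v   [neg-Box-rule on 6: fresh world v, uRv]
8. not p, v   [neg-implies-rule on 7]
9. (not p implies p) and (not q and q), v   [Box-rule on 4 via uRv]
10. not p implies p, v   [and-rule on 9]
11. not q and q, v   [and-rule on 9]
12. not q, v   [and-rule on 11]
13. q, v   [and-rule on 11]
Accessibility: uRv
Branch closes: q and not q both at v.
Every branch closes; the branch above is one of them.

Unsatisfiable (every branch closes)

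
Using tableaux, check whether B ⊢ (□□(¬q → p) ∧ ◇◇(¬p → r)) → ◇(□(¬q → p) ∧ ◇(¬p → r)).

Yes, valid

Tableau for the negation ¬((□□(¬q → p) ∧ ◇◇(¬p → r)) → ◇(□(¬q → p) ∧ ◇(¬p → r))):
1. ¬((□□(¬q → p) ∧ ◇◇(¬p → r)) → ◇(□(¬q → p) ∧ ◇(¬p → r))), u
2. □□(¬q → p) ∧ ◇◇(¬p → r), u
3. ¬◇(□(¬q → p) ∧ ◇(¬p → r)), u
4. □□(¬q → p), u
5. ◇◇(¬p → r), u
6. ¬(□(¬q → p) ∧ ◇(¬p → r)), u
7. □(¬q → p), u
8. ¬q → p, u
9. ¬◇(¬p → r), u
10. ¬(¬p → r), u
11. ¬p, u
12. ¬r, u
13. q, u
14. ◇(¬p → r), v
15. ¬(□(¬q → p) ∧ ◇(¬p → r)), v
16. □(¬q → p), v
17. ¬q → p, v
18. ¬(¬p → r), v
19. ¬p, v
20. ¬r, v
21. ¬□(¬q → p), v
22. q, v
23. ¬p → r, w
24. ¬q → p, w
25. r, w
26. p, w
27. ¬(¬q → p), x
28. ¬q, x
29. ¬p, x
30. ¬q → p, x
31. p, x
Accessibility: uRu, uRv, vRu, vRv, vRw, vRx, wRv, wRw, xRv, xRx
Branch closes: p and ¬p both at x.
Every branch of the negation's tableau closes; the branch above is one of them.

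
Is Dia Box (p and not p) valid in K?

Tableau for the negation not Dia Box (p and not p):
1. not Dia Box (p and not p), 0
The negation has an open branch (countermodel exists).

No, not valid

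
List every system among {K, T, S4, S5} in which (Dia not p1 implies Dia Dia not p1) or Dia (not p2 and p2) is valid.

T-tableau for the negation not ((Dia not p1 implies Dia Dia not p1) or Dia (not p2 and p2)):
1. not ((Dia not p1 implies Dia Dia not p1) or Dia (not p2 and p2)), u
2. not (Dia not p1 implies Dia Dia not p1), u
3. not Dia (not p2 and p2), u
4. Dia not p1, u
5. not Dia Dia not p1, u
6. not (not p2 and p2), u
7. not Dia not p1, u
8. p1, u
9. not p2, u
10. not p1, v
11. not (not p2 and p2), v
12. not Dia not p1, v
13. p1, v
Accessibility: uRu, uRv, vRv
Branch closes: p1 and not p1 both at v.
Every branch closes (one shown): valid in T, hence also in S4, S5 (every theorem of T is a theorem of S4 and S5).
K-tableau for the negation not ((Dia not p1 implies Dia Dia not p1) or Dia (not p2 and p2)):
1. not ((Dia not p1 implies Dia Dia not p1) or Dia (not p2 and p2)), u
2. not (Dia not p1 implies Dia Dia not p1), u
3. not Dia (not p2 and p2), u
4. Dia not p1, u
5. not Dia Dia not p1, u
6. not p1, v
7. not (not p2 and p2), v
8. not Dia not p1, v
9. not p2, v
Accessibility: uRv
Complete open branch: countermodel on a K-frame, so not valid in K.

T, S4, S5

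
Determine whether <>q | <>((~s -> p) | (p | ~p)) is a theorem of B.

Tableau for the negation ~(<>q | <>((~s -> p) | (p | ~p))):
1. ~(<>q | <>((~s -> p) | (p | ~p))), 0
2. ~<>q, 0
3. ~<>((~s -> p) | (p | ~p)), 0
4. ~q, 0
5. ~((~s -> p) | (p | ~p)), 0
6. ~(~s -> p), 0
7. ~(p | ~p), 0
8. ~s, 0
9. ~p, 0
10. p, 0
Accessibility: 0R0
Branch closes: p and ~p both at 0.
All branches of the negation close; one closing branch shown above.

Valid in B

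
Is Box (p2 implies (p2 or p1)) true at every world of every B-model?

Valid in B

Tableau for the negation not Box (p2 implies (p2 or p1)):
1. not Box (p2 implies (p2 or p1)), u
2. not (p2 implies (p2 or p1)), v   [neg-Box-rule on 1: fresh world v, uRv]
3. p2, v   [neg-implies-rule on 2]
4. not (p2 or p1), v   [neg-implies-rule on 2]
5. not p2, v   [neg-or-rule on 4]
6. not p1, v   [neg-or-rule on 4]
Accessibility: uRu, uRv, vRu, vRv
Branch closes: p2 and not p2 both at v.
Every branch of the negation's tableau closes; the branch above is one of them.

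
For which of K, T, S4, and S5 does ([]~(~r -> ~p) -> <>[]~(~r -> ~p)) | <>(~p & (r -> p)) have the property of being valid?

T, S4, S5

K-tableau for the negation ~(([]~(~r -> ~p) -> <>[]~(~r -> ~p)) | <>(~p & (r -> p))):
1. ~(([]~(~r -> ~p) -> <>[]~(~r -> ~p)) | <>(~p & (r -> p))), u
2. ~([]~(~r -> ~p) -> <>[]~(~r -> ~p)), u   [~|-rule on 1]
3. ~<>(~p & (r -> p)), u   [~|-rule on 1]
4. []~(~r -> ~p), u   [~->-rule on 2]
5. ~<>[]~(~r -> ~p), u   [~->-rule on 2]
Complete open branch: countermodel on a K-frame, so not valid in K.
T-tableau for the negation ~(([]~(~r -> ~p) -> <>[]~(~r -> ~p)) | <>(~p & (r -> p))):
1. ~(([]~(~r -> ~p) -> <>[]~(~r -> ~p)) | <>(~p & (r -> p))), u
2. ~([]~(~r -> ~p) -> <>[]~(~r -> ~p)), u   [~|-rule on 1]
3. ~<>(~p & (r -> p)), u   [~|-rule on 1]
4. []~(~r -> ~p), u   [~->-rule on 2]
5. ~<>[]~(~r -> ~p), u   [~->-rule on 2]
6. ~(~p & (r -> p)), u   [~<>-rule on 3 via uRu]
7. ~(~r -> ~p), u   [[]-rule on 4 via uRu]
8. ~r, u   [~->-rule on 7]
9. p, u   [~->-rule on 7]
10. ~[]~(~r -> ~p), u   [~<>-rule on 5 via uRu]
11. ~r -> ~p, v   [~[]-rule on 10: fresh world v, uRv]
12. ~(~p & (r -> p)), v   [~<>-rule on 3 via uRv]
13. ~(~r -> ~p), v   [[]-rule on 4 via uRv]
14. ~r, v   [~->-rule on 13]
15. p, v   [~->-rule on 13]
16. ~[]~(~r -> ~p), v   [~<>-rule on 5 via uRv]
17. ~p, v   [->-rule on 11 (branches; this branch)]
Accessibility: uRu, uRv, vRv
Branch closes: p and ~p both at v.
Every branch closes (one shown): valid in T, hence also in S4, S5 (every theorem of T is a theorem of S4 and S5).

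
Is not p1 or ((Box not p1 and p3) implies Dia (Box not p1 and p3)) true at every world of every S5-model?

Tableau for the negation not (not p1 or ((Box not p1 and p3) implies Dia (Box not p1 and p3))):
1. not (not p1 or ((Box not p1 and p3) implies Dia (Box not p1 and p3))), 0
2. p1, 0
3. not ((Box not p1 and p3) implies Dia (Box not p1 and p3)), 0
4. Box not p1 and p3, 0
5. not Dia (Box not p1 and p3), 0
6. Box not p1, 0
7. p3, 0
8. not (Box not p1 and p3), 0
9. not p1, 0
Accessibility: 0R0
Branch closes: p1 and not p1 both at 0.
All branches of the negation close; one closing branch shown above.

Valid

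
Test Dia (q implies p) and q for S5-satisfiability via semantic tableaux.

Satisfiable (open branch found)

1. Dia (q implies p) and q, u
2. Dia (q implies p), u
3. q, u
4. q implies p, v
5. p, v
Accessibility: uRu, uRv, vRu, vRv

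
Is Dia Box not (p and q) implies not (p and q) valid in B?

Yes, valid

Tableau for the negation not (Dia Box not (p and q) implies not (p and q)):
1. not (Dia Box not (p and q) implies not (p and q)), u
2. Dia Box not (p and q), u
3. p and q, u
4. p, u
5. q, u
6. Box not (p and q), v
7. not (p and q), u
8. not (p and q), v
9. not q, u
Accessibility: uRu, uRv, vRu, vRv
Branch closes: q and not q both at u.
All branches of the negation close; one closing branch shown above.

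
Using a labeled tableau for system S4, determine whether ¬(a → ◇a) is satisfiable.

Unsatisfiable

1. ¬(a → ◇a), u
2. a, u
3. ¬◇a, u
4. ¬a, u
Accessibility: uRu
Branch closes: a and ¬a both at u.
(One branch shown.) All branches close.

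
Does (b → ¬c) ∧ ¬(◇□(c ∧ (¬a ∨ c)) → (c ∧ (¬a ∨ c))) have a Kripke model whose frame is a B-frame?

No, unsatisfiable

1. (b → ¬c) ∧ ¬(◇□(c ∧ (¬a ∨ c)) → (c ∧ (¬a ∨ c))), 0
2. b → ¬c, 0   [∧-rule on 1]
3. ¬(◇□(c ∧ (¬a ∨ c)) → (c ∧ (¬a ∨ c))), 0   [∧-rule on 1]
4. ◇□(c ∧ (¬a ∨ c)), 0   [¬→-rule on 3]
5. ¬(c ∧ (¬a ∨ c)), 0   [¬→-rule on 3]
6. ¬c, 0   [→-rule on 2 (branches; this branch)]
7. ¬(¬a ∨ c), 0   [¬∧-rule on 5 (branches; this branch)]
8. a, 0   [¬∨-rule on 7]
9. □(c ∧ (¬a ∨ c)), 1   [◇-rule on 4: fresh world 1, 0R1]
10. c ∧ (¬a ∨ c), 0   [□-rule on 9 via 1R0]
11. c, 0   [∧-rule on 10]
12. ¬a ∨ c, 0   [∧-rule on 10]
Accessibility: 0R0, 0R1, 1R0, 1R1
Branch closes: c and ¬c both at 0.
All branches of the tableau close; one closing branch shown above.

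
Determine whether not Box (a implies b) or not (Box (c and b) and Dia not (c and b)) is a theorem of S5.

Tableau for the negation not (not Box (a implies b) or not (Box (c and b) and Dia not (c and b))):
1. not (not Box (a implies b) or not (Box (c and b) and Dia not (c and b))), u
2. Box (a implies b), u
3. Box (c and b) and Dia not (c and b), u
4. Box (c and b), u
5. Dia not (c and b), u
6. a implies b, u
7. c and b, u
8. c, u
9. b, u
10. not (c and b), v
11. a implies b, v
12. c and b, v
13. c, v
14. b, v
15. not b, v
Accessibility: uRu, uRv, vRu, vRv
Branch closes: b and not b both at v.
All branches of the negation close; one closing branch shown above.

Yes, valid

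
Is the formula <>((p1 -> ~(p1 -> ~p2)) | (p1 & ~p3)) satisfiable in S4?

1. <>((p1 -> ~(p1 -> ~p2)) | (p1 & ~p3)), 0
2. (p1 -> ~(p1 -> ~p2)) | (p1 & ~p3), 1   [<>-rule on 1: fresh world 1, 0R1]
3. p1 & ~p3, 1   [|-rule on 2 (branches; this branch)]
4. p1, 1   [&-rule on 3]
5. ~p3, 1   [&-rule on 3]
Accessibility: 0R0, 0R1, 1R1

Satisfiable (open branch found)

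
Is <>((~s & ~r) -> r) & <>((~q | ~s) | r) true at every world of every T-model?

Tableau for the negation ~(<>((~s & ~r) -> r) & <>((~q | ~s) | r)):
1. ~(<>((~s & ~r) -> r) & <>((~q | ~s) | r)), w0
2. ~<>((~q | ~s) | r), w0   [~&-rule on 1 (branches; this branch)]
3. ~((~q | ~s) | r), w0   [~<>-rule on 2 via w0Rw0]
4. ~(~q | ~s), w0   [~|-rule on 3]
5. ~r, w0   [~|-rule on 3]
6. q, w0   [~|-rule on 4]
7. s, w0   [~|-rule on 4]
Accessibility: w0Rw0
The negation has an open branch (countermodel exists).

Invalid (countermodel exists)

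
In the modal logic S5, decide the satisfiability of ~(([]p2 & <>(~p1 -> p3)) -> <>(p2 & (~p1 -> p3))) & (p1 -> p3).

1. ~(([]p2 & <>(~p1 -> p3)) -> <>(p2 & (~p1 -> p3))) & (p1 -> p3), u
2. ~(([]p2 & <>(~p1 -> p3)) -> <>(p2 & (~p1 -> p3))), u
3. p1 -> p3, u
4. []p2 & <>(~p1 -> p3), u
5. ~<>(p2 & (~p1 -> p3)), u
6. []p2, u
7. <>(~p1 -> p3), u
8. ~(p2 & (~p1 -> p3)), u
9. p2, u
10. ~p1, u
11. ~(~p1 -> p3), u
12. ~p3, u
13. ~p1 -> p3, v
14. ~(p2 & (~p1 -> p3)), v
15. p2, v
16. p3, v
17. ~(~p1 -> p3), v
18. ~p1, v
19. ~p3, v
Accessibility: uRu, uRv, vRu, vRv
Branch closes: p3 and ~p3 both at v.
Every branch closes; the branch above is one of them.

No, unsatisfiable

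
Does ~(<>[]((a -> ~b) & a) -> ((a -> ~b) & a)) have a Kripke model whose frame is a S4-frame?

1. ~(<>[]((a -> ~b) & a) -> ((a -> ~b) & a)), u
2. <>[]((a -> ~b) & a), u
3. ~((a -> ~b) & a), u
4. ~a, u
5. []((a -> ~b) & a), v
6. (a -> ~b) & a, v
7. a -> ~b, v
8. a, v
9. ~b, v
Accessibility: uRu, uRv, vRv

Satisfiable (open branch found)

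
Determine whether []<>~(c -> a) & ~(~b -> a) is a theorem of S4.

No, not valid

Tableau for the negation ~([]<>~(c -> a) & ~(~b -> a)):
1. ~([]<>~(c -> a) & ~(~b -> a)), u
2. ~b -> a, u   [~&-rule on 1 (branches; this branch)]
3. a, u   [->-rule on 2 (branches; this branch)]
Accessibility: uRu
The negation has an open branch (countermodel exists).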